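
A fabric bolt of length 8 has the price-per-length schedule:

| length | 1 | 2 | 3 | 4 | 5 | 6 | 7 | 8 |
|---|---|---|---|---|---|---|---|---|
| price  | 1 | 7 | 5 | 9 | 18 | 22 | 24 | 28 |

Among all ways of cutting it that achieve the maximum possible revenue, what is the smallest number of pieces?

Let r[k] be the best obtainable value from length k. For each k, try every first piece i and keep the best of price[i] + r[k−i].
r[1] = 1
r[2] = max(1+1, 7+0) = 7
r[3] = max(1+7, 7+1, 5+0) = 8
r[4] = max(1+8, 7+7, 5+1, 9+0) = 14
r[5] = max(1+14, 7+8, 5+7, 9+1, 18+0) = 18
r[6] = max(1+18, 7+14, 5+8, 9+7, 18+1, 22+0) = 22
r[7] = max(1+22, 7+18, 5+14, …, 22+1, 24+0) = 25
r[8] = max(1+25, 7+22, 5+18, …, 24+1, 28+0) = 29
Maximum revenue is $29.
Now minimize piece count subject to staying optimal: for each k, pieces[k] = 1 + min over i with p[i]+r[k−i]=r[k] of pieces[k−i].
pieces[5] = 1
pieces[6] = 1
pieces[7] = 2
pieces[8] = 2

2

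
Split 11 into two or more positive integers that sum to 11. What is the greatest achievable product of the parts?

54

Define f[k] = max over 1≤i<k of i · max(k−i, f[k−i]); the inner max lets the remainder stay uncut if that's better.
f[2] = 1×max(1,0) = 1×1 = 1
f[3] = 1×max(2,1) = 1×2 = 2
f[4] = 2×max(2,1) = 2×2 = 4
f[5] = 2×max(3,2) = 2×3 = 6
f[6] = 3×max(3,2) = 3×3 = 9
f[7] = 2×max(5,6) = 2×6 = 12
f[8] = 2×max(6,9) = 2×9 = 18
f[9] = 3×max(6,9) = 3×9 = 27
f[10] = 2×max(8,18) = 2×18 = 36
f[11] = 2×max(9,27) = 2×27 = 54
One optimal split: 3 + 3 + 3 + 2; product 3×3×3×2 = 54.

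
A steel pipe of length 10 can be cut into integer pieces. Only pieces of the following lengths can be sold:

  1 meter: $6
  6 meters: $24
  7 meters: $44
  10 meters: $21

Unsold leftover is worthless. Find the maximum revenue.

62

Let f[k] be the best obtainable value from length k. For each k, try every first piece i and keep the best of price[i] + f[k−i].
f[1] = 6
f[2] = 12  (first piece 1, then f[1]=6)
f[3] = 18  (first piece 1, then f[2]=12)
f[4] = 24  (first piece 1, then f[3]=18)
f[5] = 30  (first piece 1, then f[4]=24)
f[6] = max(6+30, 24+0) = 36
f[7] = max(6+36, 24+6, 44+0) = 44
f[8] = max(6+44, 24+12, 44+6) = 50
f[9] = max(6+50, 24+18, 44+12) = 56
f[10] = max(6+56, 24+24, 44+18, 21+0) = 62
One optimal cutting: 7 + 1 + 1 + 1 → $62.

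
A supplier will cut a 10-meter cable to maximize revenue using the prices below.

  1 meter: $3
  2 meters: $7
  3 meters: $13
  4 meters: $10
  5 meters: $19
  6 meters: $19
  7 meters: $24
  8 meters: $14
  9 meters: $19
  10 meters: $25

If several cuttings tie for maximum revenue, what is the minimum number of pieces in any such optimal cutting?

4

Let r[k] be the best obtainable value from length k. For each k, try every first piece i and keep the best of price[i] + r[k−i].
r[1] = 3
r[2] = 7
r[3] = 13
r[4] = 16  (first piece 1, then r[3]=13)
r[5] = 20  (first piece 2, then r[3]=13)
r[6] = 26  (first piece 3, then r[3]=13)
r[7] = 29  (first piece 1, then r[6]=26)
r[8] = 33  (first piece 2, then r[6]=26)
r[9] = 39  (first piece 3, then r[6]=26)
r[10] = 42  (first piece 1, then r[9]=39)
Maximum revenue is $42.
Now minimize piece count subject to staying optimal: for each k, pieces[k] = 1 + min over i with p[i]+r[k−i]=r[k] of pieces[k−i].
pieces[7] = 3
pieces[8] = 3
pieces[9] = 3
pieces[10] = 4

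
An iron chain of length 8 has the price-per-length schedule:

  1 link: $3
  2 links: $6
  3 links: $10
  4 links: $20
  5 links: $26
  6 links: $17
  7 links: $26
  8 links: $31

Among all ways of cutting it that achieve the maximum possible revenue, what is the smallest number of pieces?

2

Build r[k] bottom-up: r[k] = max over allowed piece i of (p[i] + r[k−i]).
r[1] = 3
r[2] = max(3+3, 6+0) = 6
r[3] = max(3+6, 6+3, 10+0) = 10
r[4] = max(3+10, 6+6, 10+3, 20+0) = 20
r[5] = max(3+20, 6+10, 10+6, 20+3, 26+0) = 26
r[6] = max(3+26, 6+20, 10+10, 20+6, 26+3, 17+0) = 29
r[7] = max(3+29, 6+26, 10+20, …, 17+3, 26+0) = 32
r[8] = max(3+32, 6+29, 10+26, …, 26+3, 31+0) = 40
Maximum revenue is $40.
Now minimize piece count subject to staying optimal: for each k, pieces[k] = 1 + min over i with p[i]+r[k−i]=r[k] of pieces[k−i].
pieces[5] = 1
pieces[6] = 2
pieces[7] = 2
pieces[8] = 2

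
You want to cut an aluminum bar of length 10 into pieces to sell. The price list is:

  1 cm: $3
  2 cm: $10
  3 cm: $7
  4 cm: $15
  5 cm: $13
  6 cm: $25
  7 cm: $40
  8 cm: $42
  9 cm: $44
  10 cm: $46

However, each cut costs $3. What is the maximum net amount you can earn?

49

Let net[k] be the best obtainable value from length k. For each k, try every first piece i and keep the best of price[i] + net[k−i] minus the 3 cut fee when i<k.
net[1] = 3
net[2] = 10
net[3] = 10  (first piece 1, then net[2]=10)
net[4] = 17  (first piece 2, then net[2]=10)
net[5] = 17  (first piece 1, then net[4]=17)
net[6] = 25
net[7] = 40
net[8] = 42
net[9] = 47  (first piece 2, then net[7]=40)
net[10] = 49  (first piece 2, then net[8]=42)
One optimal plan: pieces 8 + 2 (1 cut) → $52 − $3 = $49.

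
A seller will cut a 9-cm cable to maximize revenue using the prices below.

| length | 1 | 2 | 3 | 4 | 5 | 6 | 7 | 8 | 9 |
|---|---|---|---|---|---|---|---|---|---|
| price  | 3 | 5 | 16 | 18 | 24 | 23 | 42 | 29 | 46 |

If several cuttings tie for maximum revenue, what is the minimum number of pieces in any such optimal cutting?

Build r[k] bottom-up: r[k] = max over allowed piece i of (p[i] + r[k−i]).
r[1] = 3
r[2] = max(3+3, 5+0) = 6
r[3] = max(3+6, 5+3, 16+0) = 16
r[4] = max(3+16, 5+6, 16+3, 18+0) = 19
r[5] = max(3+19, 5+16, 16+6, 18+3, 24+0) = 24
r[6] = max(3+24, 5+19, 16+16, 18+6, 24+3, 23+0) = 32
r[7] = max(3+32, 5+24, 16+19, …, 23+3, 42+0) = 42
r[8] = max(3+42, 5+32, 16+24, …, 42+3, 29+0) = 45
r[9] = max(3+45, 5+42, 16+32, …, 29+3, 46+0) = 48
Maximum revenue is $48.
Now minimize piece count subject to staying optimal: for each k, pieces[k] = 1 + min over i with p[i]+r[k−i]=r[k] of pieces[k−i].
pieces[6] = 2
pieces[7] = 1
pieces[8] = 2
pieces[9] = 3

3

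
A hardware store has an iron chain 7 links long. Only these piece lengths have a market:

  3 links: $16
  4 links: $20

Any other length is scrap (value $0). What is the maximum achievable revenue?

Build r[k] bottom-up: r[k] = max over allowed piece i of (p[i] + r[k−i]).
r[1] = 0
r[2] = 0
r[3] = 16
r[4] = max(16+0, 20+0) = 20
r[5] = max(16+0, 20+0) = 20
r[6] = max(16+16, 20+0) = 32
r[7] = max(16+20, 20+16) = 36
One optimal cutting: 4 + 3 → $36.

36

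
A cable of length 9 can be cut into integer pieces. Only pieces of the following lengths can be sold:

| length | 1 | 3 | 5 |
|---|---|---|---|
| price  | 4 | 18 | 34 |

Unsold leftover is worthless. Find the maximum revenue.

56

Let best[k] be the best obtainable value from length k. For each k, try every first piece i and keep the best of price[i] + best[k−i].
best[1] = 4
best[2] = 8  (first piece 1, then best[1]=4)
best[3] = max(4+8, 18+0) = 18
best[4] = max(4+18, 18+4) = 22
best[5] = max(4+22, 18+8, 34+0) = 34
best[6] = max(4+34, 18+18, 34+4) = 38
best[7] = max(4+38, 18+22, 34+8) = 42
best[8] = max(4+42, 18+34, 34+18) = 52
best[9] = max(4+52, 18+38, 34+22) = 56
One optimal cutting: 5 + 3 + 1 → $56.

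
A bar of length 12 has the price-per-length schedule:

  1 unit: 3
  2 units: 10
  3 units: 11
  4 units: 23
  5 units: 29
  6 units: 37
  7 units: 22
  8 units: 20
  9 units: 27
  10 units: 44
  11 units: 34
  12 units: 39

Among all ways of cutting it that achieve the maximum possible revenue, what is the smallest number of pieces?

2

Let r[k] be the best obtainable value from length k. For each k, try every first piece i and keep the best of price[i] + r[k−i].
r[1] = 3
r[2] = 10
r[3] = 13  (first piece 1, then r[2]=10)
r[4] = 23
r[5] = 29
r[6] = 37
r[7] = 40  (first piece 1, then r[6]=37)
r[8] = 47  (first piece 2, then r[6]=37)
r[9] = 52  (first piece 4, then r[5]=29)
r[10] = 60  (first piece 4, then r[6]=37)
r[11] = 66  (first piece 5, then r[6]=37)
r[12] = 74  (first piece 6, then r[6]=37)
Maximum revenue is 74.
Now minimize piece count subject to staying optimal: for each k, pieces[k] = 1 + min over i with p[i]+r[k−i]=r[k] of pieces[k−i].
pieces[9] = 2
pieces[10] = 2
pieces[11] = 2
pieces[12] = 2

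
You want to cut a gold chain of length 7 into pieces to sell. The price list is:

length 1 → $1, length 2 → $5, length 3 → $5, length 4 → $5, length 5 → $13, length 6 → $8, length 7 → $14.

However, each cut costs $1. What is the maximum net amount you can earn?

Build v[k] bottom-up: v[k] = max over allowed piece i of (p[i] + v[k−i]) − 1 per cut.
v[1] = 1
v[2] = max(1+1-1, 5+0) = 5
v[3] = max(1+5-1, 5+1-1, 5+0) = 5
v[4] = max(1+5-1, 5+5-1, 5+1-1, 5+0) = 9
v[5] = max(1+9-1, 5+5-1, 5+5-1, 5+1-1, 13+0) = 13
v[6] = max(1+13-1, 5+9-1, 5+5-1, 5+5-1, 13+1-1, 8+0) = 13
v[7] = max(1+13-1, 5+13-1, 5+9-1, …, 8+1-1, 14+0) = 17
One optimal plan: pieces 5 + 2 (1 cut) → $18 − $1 = $17.

17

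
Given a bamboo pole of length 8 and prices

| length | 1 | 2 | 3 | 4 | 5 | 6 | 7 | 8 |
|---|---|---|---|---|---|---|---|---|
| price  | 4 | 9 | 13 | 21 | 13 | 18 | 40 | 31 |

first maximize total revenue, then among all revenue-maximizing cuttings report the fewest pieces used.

Let r[k] be the best obtainable value from length k. For each k, try every first piece i and keep the best of price[i] + r[k−i].
r[1] = 4
r[2] = max(4+4, 9+0) = 9
r[3] = max(4+9, 9+4, 13+0) = 13
r[4] = max(4+13, 9+9, 13+4, 21+0) = 21
r[5] = max(4+21, 9+13, 13+9, 21+4, 13+0) = 25
r[6] = max(4+25, 9+21, 13+13, 21+9, 13+4, 18+0) = 30
r[7] = max(4+30, 9+25, 13+21, …, 18+4, 40+0) = 40
r[8] = max(4+40, 9+30, 13+25, …, 40+4, 31+0) = 44
Maximum revenue is $44.
Now minimize piece count subject to staying optimal: for each k, pieces[k] = 1 + min over i with p[i]+r[k−i]=r[k] of pieces[k−i].
pieces[5] = 2
pieces[6] = 2
pieces[7] = 1
pieces[8] = 2

2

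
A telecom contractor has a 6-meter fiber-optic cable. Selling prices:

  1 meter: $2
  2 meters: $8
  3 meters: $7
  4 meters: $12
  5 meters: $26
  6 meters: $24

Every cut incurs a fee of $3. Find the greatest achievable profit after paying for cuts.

Consider every possible first cut. r[k] is the best of p[i]+r[k−i] over all sellable i≤k, charging 3 whenever i<k.
r[1] = 2
r[2] = max(2+2-3, 8+0) = 8
r[3] = max(2+8-3, 8+2-3, 7+0) = 7
r[4] = max(2+7-3, 8+8-3, 7+2-3, 12+0) = 13
r[5] = max(2+13-3, 8+7-3, 7+8-3, 12+2-3, 26+0) = 26
r[6] = max(2+26-3, 8+13-3, 7+7-3, 12+8-3, 26+2-3, 24+0) = 25
One optimal plan: pieces 5 + 1 (1 cut) → $28 − $3 = $25.

25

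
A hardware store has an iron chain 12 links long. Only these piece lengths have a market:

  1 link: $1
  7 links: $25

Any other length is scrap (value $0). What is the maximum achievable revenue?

30

Let r[k] be the best obtainable value from length k. For each k, try every first piece i and keep the best of price[i] + r[k−i].
r[1] = 1
r[2] = 2  (first piece 1, then r[1]=1)
r[3] = 3  (first piece 1, then r[2]=2)
r[4] = 4  (first piece 1, then r[3]=3)
r[5] = 5  (first piece 1, then r[4]=4)
r[6] = 6  (first piece 1, then r[5]=5)
r[7] = max(1+6, 25+0) = 25
r[8] = max(1+25, 25+1) = 26
r[9] = max(1+26, 25+2) = 27
r[10] = max(1+27, 25+3) = 28
r[11] = max(1+28, 25+4) = 29
r[12] = max(1+29, 25+5) = 30
One optimal cutting: 7 + 1 + 1 + 1 + 1 + 1 → $30.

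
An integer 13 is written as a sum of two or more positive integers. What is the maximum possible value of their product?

108

Define g[k] = max over 1≤i<k of i · max(k−i, g[k−i]); the inner max lets the remainder stay uncut if that's better.
Small cases: g[2]=1, g[3]=2, g[4]=4, g[5]=6.
g[6] = max(1×6, 2×4, 3×3, 4×2, 5×1) = 9
g[7] = max(1×9, 2×6, 3×4, 4×3, 5×2, 6×1) = 12
g[8] = max(1×12, 2×9, 3×6, …, 6×2, 7×1) = 18
g[9] = max(1×18, 2×12, 3×9, …, 7×2, 8×1) = 27
g[10] = max(1×27, 2×18, 3×12, …, 8×2, 9×1) = 36
g[11] = max(1×36, 2×27, 3×18, …, 9×2, 10×1) = 54
g[12] = max(1×54, 2×36, 3×27, …, 10×2, 11×1) = 81
g[13] = max(1×81, 2×54, 3×36, …, 11×2, 12×1) = 108
One optimal split: 3 + 3 + 3 + 2 + 2; product 3×3×3×2×2 = 108.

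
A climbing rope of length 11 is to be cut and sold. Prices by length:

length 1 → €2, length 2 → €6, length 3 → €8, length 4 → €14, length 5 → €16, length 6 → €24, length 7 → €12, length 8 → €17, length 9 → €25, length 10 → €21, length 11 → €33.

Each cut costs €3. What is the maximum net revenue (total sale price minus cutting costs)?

Build r[k] bottom-up: r[k] = max over allowed piece i of (p[i] + r[k−i]) − 3 per cut.
r[1] = 2
r[2] = 6
r[3] = 8
r[4] = 14
r[5] = 16
r[6] = 24
r[7] = 23  (first piece 1, then r[6]=24)
r[8] = 27  (first piece 2, then r[6]=24)
r[9] = 29  (first piece 3, then r[6]=24)
r[10] = 35  (first piece 4, then r[6]=24)
r[11] = 37  (first piece 5, then r[6]=24)
One optimal plan: pieces 6 + 5 (1 cut) → €40 − €3 = €37.

37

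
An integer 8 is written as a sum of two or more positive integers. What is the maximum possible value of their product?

Let prod[k] be the best product for length k (with at least one cut). For each first piece i, the rest contributes max(k−i, prod[k−i]).
prod[2] = 1×max(1,0) = 1×1 = 1
prod[3] = max(1×2, 2×1) = 2
prod[4] = max(1×3, 2×2, 3×1) = 4
prod[5] = max(1×4, 2×3, 3×2, 4×1) = 6
prod[6] = max(1×6, 2×4, 3×3, 4×2, 5×1) = 9
prod[7] = max(1×9, 2×6, 3×4, 4×3, 5×2, 6×1) = 12
prod[8] = max(1×12, 2×9, 3×6, …, 6×2, 7×1) = 18
One optimal split: 3 + 3 + 2; product 3×3×2 = 18.

18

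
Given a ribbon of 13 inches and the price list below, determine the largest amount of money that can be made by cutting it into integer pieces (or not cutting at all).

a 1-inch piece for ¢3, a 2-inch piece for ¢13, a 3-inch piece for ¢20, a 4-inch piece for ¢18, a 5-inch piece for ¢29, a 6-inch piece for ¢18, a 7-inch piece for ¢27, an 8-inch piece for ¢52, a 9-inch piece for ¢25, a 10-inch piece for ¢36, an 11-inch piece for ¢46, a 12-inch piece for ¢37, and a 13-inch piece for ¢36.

Let best[k] be the best obtainable value from length k. For each k, try every first piece i and keep the best of price[i] + best[k−i].
best[1] = 3
best[2] = max(3+3, 13+0) = 13
best[3] = max(3+13, 13+3, 20+0) = 20
best[4] = max(3+20, 13+13, 20+3, 18+0) = 26
best[5] = max(3+26, 13+20, 20+13, 18+3, 29+0) = 33
best[6] = max(3+33, 13+26, 20+20, 18+13, 29+3, 18+0) = 40
best[7] = max(3+40, 13+33, 20+26, …, 18+3, 27+0) = 46
best[8] = max(3+46, 13+40, 20+33, …, 27+3, 52+0) = 53
best[9] = max(3+53, 13+46, 20+40, …, 52+3, 25+0) = 60
best[10] = max(3+60, 13+53, 20+46, …, 25+3, 36+0) = 66
best[11] = max(3+66, 13+60, 20+53, …, 36+3, 46+0) = 73
best[12] = max(3+73, 13+66, 20+60, …, 46+3, 37+0) = 80
best[13] = max(3+80, 13+73, 20+66, …, 37+3, 36+0) = 86
One optimal cutting: 3 + 3 + 3 + 2 + 2 → ¢20 + ¢20 + ¢20 + ¢13 + ¢13 = ¢86.

86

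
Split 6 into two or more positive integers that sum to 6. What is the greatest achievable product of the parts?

Define f[k] = max over 1≤i<k of i · max(k−i, f[k−i]); the inner max lets the remainder stay uncut if that's better.
f[2] = 1×max(1,0) = 1×1 = 1
f[3] = 1×max(2,1) = 1×2 = 2
f[4] = 2×max(2,1) = 2×2 = 4
f[5] = 2×max(3,2) = 2×3 = 6
f[6] = 3×max(3,2) = 3×3 = 9
One optimal split: 3 + 3; product 3×3 = 9.

9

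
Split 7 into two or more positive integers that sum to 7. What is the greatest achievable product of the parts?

Define f[k] = max over 1≤i<k of i · max(k−i, f[k−i]); the inner max lets the remainder stay uncut if that's better.
f[2] = 1×max(1,0) = 1×1 = 1
f[3] = max(1×2, 2×1) = 2
f[4] = max(1×3, 2×2, 3×1) = 4
f[5] = max(1×4, 2×3, 3×2, 4×1) = 6
f[6] = max(1×6, 2×4, 3×3, 4×2, 5×1) = 9
f[7] = max(1×9, 2×6, 3×4, 4×3, 5×2, 6×1) = 12
One optimal split: 3 + 2 + 2; product 3×2×2 = 12.

12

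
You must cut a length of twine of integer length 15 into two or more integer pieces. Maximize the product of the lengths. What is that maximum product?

Fill g[k] for k=2..15: at each k try every first piece i and multiply by the better of (k−i) uncut or g[k−i].
g[2] = 1·max(1,0) = 1·1 = 1
g[3] = 1·max(2,1) = 1·2 = 2
g[4] = 2·max(2,1) = 2·2 = 4
g[5] = 2·max(3,2) = 2·3 = 6
g[6] = 3·max(3,2) = 3·3 = 9
g[7] = 2·max(5,6) = 2·6 = 12
g[8] = 2·max(6,9) = 2·9 = 18
g[9] = 3·max(6,9) = 3·9 = 27
g[10] = 2·max(8,18) = 2·18 = 36
g[11] = 2·max(9,27) = 2·27 = 54
g[12] = 3·max(9,27) = 3·27 = 81
g[13] = 2·max(11,54) = 2·54 = 108
g[14] = 2·max(12,81) = 2·81 = 162
g[15] = 3·max(12,81) = 3·81 = 243
One optimal split: 3 + 3 + 3 + 3 + 3; product 3·3·3·3·3 = 243.

243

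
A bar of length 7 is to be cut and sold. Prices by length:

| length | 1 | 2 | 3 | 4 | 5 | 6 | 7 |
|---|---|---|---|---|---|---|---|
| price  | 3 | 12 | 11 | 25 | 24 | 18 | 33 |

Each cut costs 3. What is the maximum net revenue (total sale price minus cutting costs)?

Build net[k] bottom-up: net[k] = max over allowed piece i of (p[i] + net[k−i]) − 3 per cut.
net[1] = 3
net[2] = 12
net[3] = 12  (first piece 1, then net[2]=12)
net[4] = 25
net[5] = 25  (first piece 1, then net[4]=25)
net[6] = 34  (first piece 2, then net[4]=25)
net[7] = 34  (first piece 1, then net[6]=34)
One optimal plan: pieces 4 + 2 + 1 (2 cuts) → 40 − 6 = 34.

34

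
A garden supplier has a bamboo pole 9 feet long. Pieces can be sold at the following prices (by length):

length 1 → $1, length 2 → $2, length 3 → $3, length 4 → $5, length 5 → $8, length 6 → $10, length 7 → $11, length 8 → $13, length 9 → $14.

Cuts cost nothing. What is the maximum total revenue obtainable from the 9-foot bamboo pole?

14

Build R[k] bottom-up: R[k] = max over allowed piece i of (p[i] + R[k−i]).
R[1] = 1
R[2] = max(1+1, 2+0) = 2
R[3] = max(1+2, 2+1, 3+0) = 3
R[4] = max(1+3, 2+2, 3+1, 5+0) = 5
R[5] = max(1+5, 2+3, 3+2, 5+1, 8+0) = 8
R[6] = max(1+8, 2+5, 3+3, 5+2, 8+1, 10+0) = 10
R[7] = max(1+10, 2+8, 3+5, …, 10+1, 11+0) = 11
R[8] = max(1+11, 2+10, 3+8, …, 11+1, 13+0) = 13
R[9] = max(1+13, 2+11, 3+10, …, 13+1, 14+0) = 14
One optimal cutting: 8 + 1 → $13 + $1 = $14.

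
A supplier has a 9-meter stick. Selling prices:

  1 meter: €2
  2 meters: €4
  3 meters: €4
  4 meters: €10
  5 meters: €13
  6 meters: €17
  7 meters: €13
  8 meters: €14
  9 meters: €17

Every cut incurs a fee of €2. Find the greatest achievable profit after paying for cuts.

21

Build net[k] bottom-up: net[k] = max over allowed piece i of (p[i] + net[k−i]) − 2 per cut.
net[1] = 2
net[2] = max(2+2-2, 4+0) = 4
net[3] = max(2+4-2, 4+2-2, 4+0) = 4
net[4] = max(2+4-2, 4+4-2, 4+2-2, 10+0) = 10
net[5] = max(2+10-2, 4+4-2, 4+4-2, 10+2-2, 13+0) = 13
net[6] = max(2+13-2, 4+10-2, 4+4-2, 10+4-2, 13+2-2, 17+0) = 17
net[7] = max(2+17-2, 4+13-2, 4+10-2, …, 17+2-2, 13+0) = 17
net[8] = max(2+17-2, 4+17-2, 4+13-2, …, 13+2-2, 14+0) = 19
net[9] = max(2+19-2, 4+17-2, 4+17-2, …, 14+2-2, 17+0) = 21
One optimal plan: pieces 5 + 4 (1 cut) → €23 − €2 = €21.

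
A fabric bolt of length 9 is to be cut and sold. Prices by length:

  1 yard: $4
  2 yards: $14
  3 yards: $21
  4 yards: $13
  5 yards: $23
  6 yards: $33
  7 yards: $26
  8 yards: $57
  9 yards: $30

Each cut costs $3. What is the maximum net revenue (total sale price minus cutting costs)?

Build net[k] bottom-up: net[k] = max over allowed piece i of (p[i] + net[k−i]) − 3 per cut.
net[1] = 4
net[2] = max(4+4-3, 14+0) = 14
net[3] = max(4+14-3, 14+4-3, 21+0) = 21
net[4] = max(4+21-3, 14+14-3, 21+4-3, 13+0) = 25
net[5] = max(4+25-3, 14+21-3, 21+14-3, 13+4-3, 23+0) = 32
net[6] = max(4+32-3, 14+25-3, 21+21-3, 13+14-3, 23+4-3, 33+0) = 39
net[7] = max(4+39-3, 14+32-3, 21+25-3, …, 33+4-3, 26+0) = 43
net[8] = max(4+43-3, 14+39-3, 21+32-3, …, 26+4-3, 57+0) = 57
net[9] = max(4+57-3, 14+43-3, 21+39-3, …, 57+4-3, 30+0) = 58
One optimal plan: pieces 8 + 1 (1 cut) → $61 − $3 = $58.

58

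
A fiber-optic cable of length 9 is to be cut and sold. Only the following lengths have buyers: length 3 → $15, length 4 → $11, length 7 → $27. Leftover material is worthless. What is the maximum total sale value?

45

Consider every possible first cut. f[k] is the best of p[i]+f[k−i] over all sellable i≤k.
f[1] = 0
f[2] = 0
f[3] = 15
f[4] = max(15+0, 11+0) = 15
f[5] = max(15+0, 11+0) = 15
f[6] = max(15+15, 11+0) = 30
f[7] = max(15+15, 11+15, 27+0) = 30
f[8] = max(15+15, 11+15, 27+0) = 30
f[9] = max(15+30, 11+15, 27+0) = 45
One optimal cutting: 3 + 3 + 3 → $45.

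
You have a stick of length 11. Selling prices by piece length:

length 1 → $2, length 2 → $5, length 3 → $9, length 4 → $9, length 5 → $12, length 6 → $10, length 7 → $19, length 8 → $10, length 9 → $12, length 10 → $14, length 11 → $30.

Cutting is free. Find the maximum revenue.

32

Build r[k] bottom-up: r[k] = max over allowed piece i of (p[i] + r[k−i]).
r[1] = 2
r[2] = max(2+2, 5+0) = 5
r[3] = max(2+5, 5+2, 9+0) = 9
r[4] = max(2+9, 5+5, 9+2, 9+0) = 11
r[5] = max(2+11, 5+9, 9+5, 9+2, 12+0) = 14
r[6] = max(2+14, 5+11, 9+9, 9+5, 12+2, 10+0) = 18
r[7] = max(2+18, 5+14, 9+11, …, 10+2, 19+0) = 20
r[8] = max(2+20, 5+18, 9+14, …, 19+2, 10+0) = 23
r[9] = max(2+23, 5+20, 9+18, …, 10+2, 12+0) = 27
r[10] = max(2+27, 5+23, 9+20, …, 12+2, 14+0) = 29
r[11] = max(2+29, 5+27, 9+23, …, 14+2, 30+0) = 32
One optimal cutting: 3 + 3 + 3 + 2 → $9 + $9 + $9 + $5 = $32.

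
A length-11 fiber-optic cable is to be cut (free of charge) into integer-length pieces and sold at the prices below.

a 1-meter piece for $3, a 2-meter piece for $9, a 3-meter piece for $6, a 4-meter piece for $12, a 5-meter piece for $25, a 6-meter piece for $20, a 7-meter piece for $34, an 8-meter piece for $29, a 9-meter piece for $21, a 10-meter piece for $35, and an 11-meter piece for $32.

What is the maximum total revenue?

Build best[k] bottom-up: best[k] = max over allowed piece i of (p[i] + best[k−i]).
best[1] = 3
best[2] = max(3+3, 9+0) = 9
best[3] = max(3+9, 9+3, 6+0) = 12
best[4] = max(3+12, 9+9, 6+3, 12+0) = 18
best[5] = max(3+18, 9+12, 6+9, 12+3, 25+0) = 25
best[6] = max(3+25, 9+18, 6+12, 12+9, 25+3, 20+0) = 28
best[7] = max(3+28, 9+25, 6+18, …, 20+3, 34+0) = 34
best[8] = max(3+34, 9+28, 6+25, …, 34+3, 29+0) = 37
best[9] = max(3+37, 9+34, 6+28, …, 29+3, 21+0) = 43
best[10] = max(3+43, 9+37, 6+34, …, 21+3, 35+0) = 50
best[11] = max(3+50, 9+43, 6+37, …, 35+3, 32+0) = 53
One optimal cutting: 5 + 5 + 1 → $25 + $25 + $3 = $53.

53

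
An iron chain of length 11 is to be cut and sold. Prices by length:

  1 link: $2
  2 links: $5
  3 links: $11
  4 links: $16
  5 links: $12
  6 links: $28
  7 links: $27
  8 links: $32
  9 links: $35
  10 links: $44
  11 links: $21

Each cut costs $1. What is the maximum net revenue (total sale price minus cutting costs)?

45

Let r[k] be the best obtainable value from length k. For each k, try every first piece i and keep the best of price[i] + r[k−i] minus the 1 cut fee when i<k.
r[1] = 2
r[2] = max(2+2-1, 5+0) = 5
r[3] = max(2+5-1, 5+2-1, 11+0) = 11
r[4] = max(2+11-1, 5+5-1, 11+2-1, 16+0) = 16
r[5] = max(2+16-1, 5+11-1, 11+5-1, 16+2-1, 12+0) = 17
r[6] = max(2+17-1, 5+16-1, 11+11-1, 16+5-1, 12+2-1, 28+0) = 28
r[7] = max(2+28-1, 5+17-1, 11+16-1, …, 28+2-1, 27+0) = 29
r[8] = max(2+29-1, 5+28-1, 11+17-1, …, 27+2-1, 32+0) = 32
r[9] = max(2+32-1, 5+29-1, 11+28-1, …, 32+2-1, 35+0) = 38
r[10] = max(2+38-1, 5+32-1, 11+29-1, …, 35+2-1, 44+0) = 44
r[11] = max(2+44-1, 5+38-1, 11+32-1, …, 44+2-1, 21+0) = 45
One optimal plan: pieces 10 + 1 (1 cut) → $46 − $1 = $45.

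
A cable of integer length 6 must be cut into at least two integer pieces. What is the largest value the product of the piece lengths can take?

Fill m[k] for k=2..6: at each k try every first piece i and multiply by the better of (k−i) uncut or m[k−i].
m[2] = 1*max(1,0) = 1*1 = 1
m[3] = max(1*2, 2*1) = 2
m[4] = max(1*3, 2*2, 3*1) = 4
m[5] = max(1*4, 2*3, 3*2, 4*1) = 6
m[6] = max(1*6, 2*4, 3*3, 4*2, 5*1) = 9
One optimal split: 3 + 3; product 3*3 = 9.

9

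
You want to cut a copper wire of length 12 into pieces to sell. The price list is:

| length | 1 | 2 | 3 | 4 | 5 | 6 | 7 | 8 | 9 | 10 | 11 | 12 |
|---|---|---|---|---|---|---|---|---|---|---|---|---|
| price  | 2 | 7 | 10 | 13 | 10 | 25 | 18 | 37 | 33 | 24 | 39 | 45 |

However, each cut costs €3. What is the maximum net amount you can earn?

Let r[k] be the best obtainable value from length k. For each k, try every first piece i and keep the best of price[i] + r[k−i] minus the 3 cut fee when i<k.
r[1] = 2
r[2] = 7
r[3] = 10
r[4] = 13
r[5] = 14  (first piece 2, then r[3]=10)
r[6] = 25
r[7] = 24  (first piece 1, then r[6]=25)
r[8] = 37
r[9] = 36  (first piece 1, then r[8]=37)
r[10] = 41  (first piece 2, then r[8]=37)
r[11] = 44  (first piece 3, then r[8]=37)
r[12] = 47  (first piece 4, then r[8]=37)
One optimal plan: pieces 8 + 4 (1 cut) → €50 − €3 = €47.

47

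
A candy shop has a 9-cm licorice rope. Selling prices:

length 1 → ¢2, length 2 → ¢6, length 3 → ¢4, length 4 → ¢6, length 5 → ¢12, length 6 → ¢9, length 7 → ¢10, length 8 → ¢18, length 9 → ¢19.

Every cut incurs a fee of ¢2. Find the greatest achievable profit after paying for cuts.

Let r[k] be the best obtainable value from length k. For each k, try every first piece i and keep the best of price[i] + r[k−i] minus the 2 cut fee when i<k.
r[1] = 2
r[2] = 6
r[3] = 6  (first piece 1, then r[2]=6)
r[4] = 10  (first piece 2, then r[2]=6)
r[5] = 12
r[6] = 14  (first piece 2, then r[4]=10)
r[7] = 16  (first piece 2, then r[5]=12)
r[8] = 18  (first piece 2, then r[6]=14)
r[9] = 20  (first piece 2, then r[7]=16)
One optimal plan: pieces 5 + 2 + 2 (2 cuts) → ¢24 − ¢4 = ¢20.

20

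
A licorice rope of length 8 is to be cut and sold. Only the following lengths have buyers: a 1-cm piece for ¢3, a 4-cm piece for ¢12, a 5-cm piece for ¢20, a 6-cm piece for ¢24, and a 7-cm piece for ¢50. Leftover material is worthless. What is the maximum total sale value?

53

Consider every possible first cut. f[k] is the best of p[i]+f[k−i] over all sellable i≤k.
f[1] = 3
f[2] = 6  (first piece 1, then f[1]=3)
f[3] = 9  (first piece 1, then f[2]=6)
f[4] = 12  (first piece 1, then f[3]=9)
f[5] = 20
f[6] = 24
f[7] = 50
f[8] = 53  (first piece 1, then f[7]=50)
One optimal cutting: 7 + 1 → ¢53.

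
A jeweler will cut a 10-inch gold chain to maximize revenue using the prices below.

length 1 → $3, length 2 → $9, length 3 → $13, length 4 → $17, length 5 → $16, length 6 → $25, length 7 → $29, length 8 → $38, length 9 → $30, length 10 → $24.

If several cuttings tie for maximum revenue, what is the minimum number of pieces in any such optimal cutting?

Build r[k] bottom-up: r[k] = max over allowed piece i of (p[i] + r[k−i]).
r[1] = 3
r[2] = max(3+3, 9+0) = 9
r[3] = max(3+9, 9+3, 13+0) = 13
r[4] = max(3+13, 9+9, 13+3, 17+0) = 18
r[5] = max(3+18, 9+13, 13+9, 17+3, 16+0) = 22
r[6] = max(3+22, 9+18, 13+13, 17+9, 16+3, 25+0) = 27
r[7] = max(3+27, 9+22, 13+18, …, 25+3, 29+0) = 31
r[8] = max(3+31, 9+27, 13+22, …, 29+3, 38+0) = 38
r[9] = max(3+38, 9+31, 13+27, …, 38+3, 30+0) = 41
r[10] = max(3+41, 9+38, 13+31, …, 30+3, 24+0) = 47
Maximum revenue is $47.
Now minimize piece count subject to staying optimal: for each k, pieces[k] = 1 + min over i with p[i]+r[k−i]=r[k] of pieces[k−i].
pieces[7] = 3
pieces[8] = 1
pieces[9] = 2
pieces[10] = 2

2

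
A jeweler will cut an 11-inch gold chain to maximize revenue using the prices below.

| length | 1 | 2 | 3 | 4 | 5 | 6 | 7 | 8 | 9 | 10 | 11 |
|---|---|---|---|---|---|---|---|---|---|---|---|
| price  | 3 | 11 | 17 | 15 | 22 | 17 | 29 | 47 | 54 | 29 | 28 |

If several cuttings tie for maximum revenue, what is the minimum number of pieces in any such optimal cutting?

2

Let r[k] be the best obtainable value from length k. For each k, try every first piece i and keep the best of price[i] + r[k−i].
r[1] = 3
r[2] = max(3+3, 11+0) = 11
r[3] = max(3+11, 11+3, 17+0) = 17
r[4] = max(3+17, 11+11, 17+3, 15+0) = 22
r[5] = max(3+22, 11+17, 17+11, 15+3, 22+0) = 28
r[6] = max(3+28, 11+22, 17+17, 15+11, 22+3, 17+0) = 34
r[7] = max(3+34, 11+28, 17+22, …, 17+3, 29+0) = 39
r[8] = max(3+39, 11+34, 17+28, …, 29+3, 47+0) = 47
r[9] = max(3+47, 11+39, 17+34, …, 47+3, 54+0) = 54
r[10] = max(3+54, 11+47, 17+39, …, 54+3, 29+0) = 58
r[11] = max(3+58, 11+54, 17+47, …, 29+3, 28+0) = 65
Maximum revenue is $65.
Now minimize piece count subject to staying optimal: for each k, pieces[k] = 1 + min over i with p[i]+r[k−i]=r[k] of pieces[k−i].
pieces[8] = 1
pieces[9] = 1
pieces[10] = 2
pieces[11] = 2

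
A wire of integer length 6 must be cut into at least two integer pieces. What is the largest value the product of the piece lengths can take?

9

Define g[k] = max over 1≤i<k of i · max(k−i, g[k−i]); the inner max lets the remainder stay uncut if that's better.
g[2] = 1*max(1,0) = 1*1 = 1
g[3] = max(1*2, 2*1) = 2
g[4] = max(1*3, 2*2, 3*1) = 4
g[5] = max(1*4, 2*3, 3*2, 4*1) = 6
g[6] = max(1*6, 2*4, 3*3, 4*2, 5*1) = 9
One optimal split: 3 + 3; product 3*3 = 9.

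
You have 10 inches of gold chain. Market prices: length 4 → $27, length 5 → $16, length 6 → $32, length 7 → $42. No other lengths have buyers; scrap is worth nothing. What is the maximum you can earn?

Let f[k] be the best obtainable value from length k. For each k, try every first piece i and keep the best of price[i] + f[k−i].
f[1] = 0
f[2] = 0
f[3] = 0
f[4] = 27
f[5] = 27
f[6] = 32
f[7] = 42
f[8] = 54  (first piece 4, then f[4]=27)
f[9] = 54
f[10] = 59  (first piece 4, then f[6]=32)
One optimal cutting: 6 + 4 → $59.

59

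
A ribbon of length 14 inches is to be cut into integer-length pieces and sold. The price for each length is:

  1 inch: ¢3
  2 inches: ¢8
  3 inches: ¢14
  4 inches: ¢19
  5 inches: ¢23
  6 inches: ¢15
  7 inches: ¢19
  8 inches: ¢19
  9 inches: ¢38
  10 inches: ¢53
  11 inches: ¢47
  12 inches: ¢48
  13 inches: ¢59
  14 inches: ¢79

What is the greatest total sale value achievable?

79

Build best[k] bottom-up: best[k] = max over allowed piece i of (p[i] + best[k−i]).
best[1] = 3
best[2] = max(3+3, 8+0) = 8
best[3] = max(3+8, 8+3, 14+0) = 14
best[4] = max(3+14, 8+8, 14+3, 19+0) = 19
best[5] = max(3+19, 8+14, 14+8, 19+3, 23+0) = 23
best[6] = max(3+23, 8+19, 14+14, 19+8, 23+3, 15+0) = 28
best[7] = max(3+28, 8+23, 14+19, …, 15+3, 19+0) = 33
best[8] = max(3+33, 8+28, 14+23, …, 19+3, 19+0) = 38
best[9] = max(3+38, 8+33, 14+28, …, 19+3, 38+0) = 42
best[10] = max(3+42, 8+38, 14+33, …, 38+3, 53+0) = 53
best[11] = max(3+53, 8+42, 14+38, …, 53+3, 47+0) = 56
best[12] = max(3+56, 8+53, 14+42, …, 47+3, 48+0) = 61
best[13] = max(3+61, 8+56, 14+53, …, 48+3, 59+0) = 67
best[14] = max(3+67, 8+61, 14+56, …, 59+3, 79+0) = 79
Best is to sell the whole 14-inch piece uncut for ¢79.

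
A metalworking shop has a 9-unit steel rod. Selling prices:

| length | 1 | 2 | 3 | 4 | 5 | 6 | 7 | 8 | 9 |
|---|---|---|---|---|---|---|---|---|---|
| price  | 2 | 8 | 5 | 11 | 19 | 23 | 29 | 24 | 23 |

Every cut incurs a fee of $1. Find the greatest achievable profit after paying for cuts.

36

Let net[k] be the best obtainable value from length k. For each k, try every first piece i and keep the best of price[i] + net[k−i] minus the 1 cut fee when i<k.
net[1] = 2
net[2] = 8
net[3] = 9  (first piece 1, then net[2]=8)
net[4] = 15  (first piece 2, then net[2]=8)
net[5] = 19
net[6] = 23
net[7] = 29
net[8] = 30  (first piece 1, then net[7]=29)
net[9] = 36  (first piece 2, then net[7]=29)
One optimal plan: pieces 7 + 2 (1 cut) → $37 − $1 = $36.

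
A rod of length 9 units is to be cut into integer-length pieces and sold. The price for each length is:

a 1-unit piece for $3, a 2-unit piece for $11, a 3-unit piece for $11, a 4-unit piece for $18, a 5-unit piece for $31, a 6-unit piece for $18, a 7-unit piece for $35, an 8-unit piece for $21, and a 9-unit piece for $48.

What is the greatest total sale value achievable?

53

Build r[k] bottom-up: r[k] = max over allowed piece i of (p[i] + r[k−i]).
r[1] = 3
r[2] = max(3+3, 11+0) = 11
r[3] = max(3+11, 11+3, 11+0) = 14
r[4] = max(3+14, 11+11, 11+3, 18+0) = 22
r[5] = max(3+22, 11+14, 11+11, 18+3, 31+0) = 31
r[6] = max(3+31, 11+22, 11+14, 18+11, 31+3, 18+0) = 34
r[7] = max(3+34, 11+31, 11+22, …, 18+3, 35+0) = 42
r[8] = max(3+42, 11+34, 11+31, …, 35+3, 21+0) = 45
r[9] = max(3+45, 11+42, 11+34, …, 21+3, 48+0) = 53
One optimal cutting: 5 + 2 + 2 → $31 + $11 + $11 = $53.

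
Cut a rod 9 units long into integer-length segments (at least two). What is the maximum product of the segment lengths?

Fill f[k] for k=2..9: at each k try every first piece i and multiply by the better of (k−i) uncut or f[k−i].
f[2] = 1×max(1,0) = 1×1 = 1
f[3] = 1×max(2,1) = 1×2 = 2
f[4] = 2×max(2,1) = 2×2 = 4
f[5] = 2×max(3,2) = 2×3 = 6
f[6] = 3×max(3,2) = 3×3 = 9
f[7] = 2×max(5,6) = 2×6 = 12
f[8] = 2×max(6,9) = 2×9 = 18
f[9] = 3×max(6,9) = 3×9 = 27
One optimal split: 3 + 3 + 3; product 3×3×3 = 27.

27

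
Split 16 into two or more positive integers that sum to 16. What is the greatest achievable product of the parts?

Let g[k] be the best product for length k (with at least one cut). For each first piece i, the rest contributes max(k−i, g[k−i]).
g[2] = 1·max(1,0) = 1·1 = 1
g[3] = 1·max(2,1) = 1·2 = 2
g[4] = 2·max(2,1) = 2·2 = 4
g[5] = 2·max(3,2) = 2·3 = 6
g[6] = 3·max(3,2) = 3·3 = 9
g[7] = 2·max(5,6) = 2·6 = 12
g[8] = 2·max(6,9) = 2·9 = 18
g[9] = 3·max(6,9) = 3·9 = 27
g[10] = 2·max(8,18) = 2·18 = 36
g[11] = 2·max(9,27) = 2·27 = 54
g[12] = 3·max(9,27) = 3·27 = 81
g[13] = 2·max(11,54) = 2·54 = 108
g[14] = 2·max(12,81) = 2·81 = 162
g[15] = 3·max(12,81) = 3·81 = 243
g[16] = 2·max(14,162) = 2·162 = 324
One optimal split: 3 + 3 + 3 + 3 + 2 + 2; product 3·3·3·3·2·2 = 324.

324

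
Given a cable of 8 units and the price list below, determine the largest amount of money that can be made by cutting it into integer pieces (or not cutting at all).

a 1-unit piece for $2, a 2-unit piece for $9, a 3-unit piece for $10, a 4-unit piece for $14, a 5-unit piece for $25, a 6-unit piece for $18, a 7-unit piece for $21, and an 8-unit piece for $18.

Consider every possible first cut. R[k] is the best of p[i]+R[k−i] over all sellable i≤k.
R[1] = 2
R[2] = 9
R[3] = 11  (first piece 1, then R[2]=9)
R[4] = 18  (first piece 2, then R[2]=9)
R[5] = 25
R[6] = 27  (first piece 1, then R[5]=25)
R[7] = 34  (first piece 2, then R[5]=25)
R[8] = 36  (first piece 1, then R[7]=34)
One optimal cutting: 5 + 2 + 1 → $25 + $9 + $2 = $36.

36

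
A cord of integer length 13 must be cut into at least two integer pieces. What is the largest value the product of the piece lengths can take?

Fill g[k] for k=2..13: at each k try every first piece i and multiply by the better of (k−i) uncut or g[k−i].
g[2] = 1×max(1,0) = 1×1 = 1
g[3] = 1×max(2,1) = 1×2 = 2
g[4] = 2×max(2,1) = 2×2 = 4
g[5] = 2×max(3,2) = 2×3 = 6
g[6] = 3×max(3,2) = 3×3 = 9
g[7] = 2×max(5,6) = 2×6 = 12
g[8] = 2×max(6,9) = 2×9 = 18
g[9] = 3×max(6,9) = 3×9 = 27
g[10] = 2×max(8,18) = 2×18 = 36
g[11] = 2×max(9,27) = 2×27 = 54
g[12] = 3×max(9,27) = 3×27 = 81
g[13] = 2×max(11,54) = 2×54 = 108
One optimal split: 3 + 3 + 3 + 2 + 2; product 3×3×3×2×2 = 108.

108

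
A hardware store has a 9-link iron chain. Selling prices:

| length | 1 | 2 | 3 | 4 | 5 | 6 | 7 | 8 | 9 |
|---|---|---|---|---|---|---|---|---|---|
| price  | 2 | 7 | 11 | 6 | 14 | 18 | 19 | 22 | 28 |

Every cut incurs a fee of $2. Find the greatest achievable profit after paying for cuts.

29

Build v[k] bottom-up: v[k] = max over allowed piece i of (p[i] + v[k−i]) − 2 per cut.
v[1] = 2
v[2] = 7
v[3] = 11
v[4] = 12  (first piece 2, then v[2]=7)
v[5] = 16  (first piece 2, then v[3]=11)
v[6] = 20  (first piece 3, then v[3]=11)
v[7] = 21  (first piece 2, then v[5]=16)
v[8] = 25  (first piece 2, then v[6]=20)
v[9] = 29  (first piece 3, then v[6]=20)
One optimal plan: pieces 3 + 3 + 3 (2 cuts) → $33 − $4 = $29.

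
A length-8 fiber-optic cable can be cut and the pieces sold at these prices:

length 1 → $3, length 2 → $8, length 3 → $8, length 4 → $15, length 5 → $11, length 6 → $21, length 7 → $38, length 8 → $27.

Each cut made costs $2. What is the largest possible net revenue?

Consider every possible first cut. r[k] is the best of p[i]+r[k−i] over all sellable i≤k, charging 2 whenever i<k.
r[1] = 3
r[2] = max(3+3-2, 8+0) = 8
r[3] = max(3+8-2, 8+3-2, 8+0) = 9
r[4] = max(3+9-2, 8+8-2, 8+3-2, 15+0) = 15
r[5] = max(3+15-2, 8+9-2, 8+8-2, 15+3-2, 11+0) = 16
r[6] = max(3+16-2, 8+15-2, 8+9-2, 15+8-2, 11+3-2, 21+0) = 21
r[7] = max(3+21-2, 8+16-2, 8+15-2, …, 21+3-2, 38+0) = 38
r[8] = max(3+38-2, 8+21-2, 8+16-2, …, 38+3-2, 27+0) = 39
One optimal plan: pieces 7 + 1 (1 cut) → $41 − $2 = $39.

39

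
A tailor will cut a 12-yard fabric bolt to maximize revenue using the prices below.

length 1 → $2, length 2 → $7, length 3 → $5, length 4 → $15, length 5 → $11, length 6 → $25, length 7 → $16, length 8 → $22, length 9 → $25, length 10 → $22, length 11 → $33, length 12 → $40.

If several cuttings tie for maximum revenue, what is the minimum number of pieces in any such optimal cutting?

Build r[k] bottom-up: r[k] = max over allowed piece i of (p[i] + r[k−i]).
r[1] = 2
r[2] = max(2+2, 7+0) = 7
r[3] = max(2+7, 7+2, 5+0) = 9
r[4] = max(2+9, 7+7, 5+2, 15+0) = 15
r[5] = max(2+15, 7+9, 5+7, 15+2, 11+0) = 17
r[6] = max(2+17, 7+15, 5+9, 15+7, 11+2, 25+0) = 25
r[7] = max(2+25, 7+17, 5+15, …, 25+2, 16+0) = 27
r[8] = max(2+27, 7+25, 5+17, …, 16+2, 22+0) = 32
r[9] = max(2+32, 7+27, 5+25, …, 22+2, 25+0) = 34
r[10] = max(2+34, 7+32, 5+27, …, 25+2, 22+0) = 40
r[11] = max(2+40, 7+34, 5+32, …, 22+2, 33+0) = 42
r[12] = max(2+42, 7+40, 5+34, …, 33+2, 40+0) = 50
Maximum revenue is $50.
Now minimize piece count subject to staying optimal: for each k, pieces[k] = 1 + min over i with p[i]+r[k−i]=r[k] of pieces[k−i].
pieces[9] = 3
pieces[10] = 2
pieces[11] = 3
pieces[12] = 2

2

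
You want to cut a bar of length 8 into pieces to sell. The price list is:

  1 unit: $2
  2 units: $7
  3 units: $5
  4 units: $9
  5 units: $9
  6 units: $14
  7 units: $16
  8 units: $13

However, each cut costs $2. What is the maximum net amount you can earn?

Build net[k] bottom-up: net[k] = max over allowed piece i of (p[i] + net[k−i]) − 2 per cut.
net[1] = 2
net[2] = 7
net[3] = 7  (first piece 1, then net[2]=7)
net[4] = 12  (first piece 2, then net[2]=7)
net[5] = 12  (first piece 1, then net[4]=12)
net[6] = 17  (first piece 2, then net[4]=12)
net[7] = 17  (first piece 1, then net[6]=17)
net[8] = 22  (first piece 2, then net[6]=17)
One optimal plan: pieces 2 + 2 + 2 + 2 (3 cuts) → $28 − $6 = $22.

22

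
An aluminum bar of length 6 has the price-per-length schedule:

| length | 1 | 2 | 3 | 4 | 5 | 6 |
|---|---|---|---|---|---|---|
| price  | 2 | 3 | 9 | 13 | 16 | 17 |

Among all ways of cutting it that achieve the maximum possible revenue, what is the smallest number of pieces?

Consider every possible first cut. r[k] is the best of p[i]+r[k−i] over all sellable i≤k.
r[1] = 2
r[2] = max(2+2, 3+0) = 4
r[3] = max(2+4, 3+2, 9+0) = 9
r[4] = max(2+9, 3+4, 9+2, 13+0) = 13
r[5] = max(2+13, 3+9, 9+4, 13+2, 16+0) = 16
r[6] = max(2+16, 3+13, 9+9, 13+4, 16+2, 17+0) = 18
Maximum revenue is $18.
Now minimize piece count subject to staying optimal: for each k, pieces[k] = 1 + min over i with p[i]+r[k−i]=r[k] of pieces[k−i].
pieces[3] = 1
pieces[4] = 1
pieces[5] = 1
pieces[6] = 2

2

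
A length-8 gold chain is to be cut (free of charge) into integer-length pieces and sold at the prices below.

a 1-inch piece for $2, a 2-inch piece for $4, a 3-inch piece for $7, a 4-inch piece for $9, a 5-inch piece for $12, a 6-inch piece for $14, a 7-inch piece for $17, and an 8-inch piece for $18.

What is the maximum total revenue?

19

Let r[k] be the best obtainable value from length k. For each k, try every first piece i and keep the best of price[i] + r[k−i].
r[1] = 2
r[2] = 4  (first piece 1, then r[1]=2)
r[3] = 7
r[4] = 9  (first piece 1, then r[3]=7)
r[5] = 12
r[6] = 14  (first piece 1, then r[5]=12)
r[7] = 17
r[8] = 19  (first piece 1, then r[7]=17)
One optimal cutting: 7 + 1 → $17 + $2 = $19.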